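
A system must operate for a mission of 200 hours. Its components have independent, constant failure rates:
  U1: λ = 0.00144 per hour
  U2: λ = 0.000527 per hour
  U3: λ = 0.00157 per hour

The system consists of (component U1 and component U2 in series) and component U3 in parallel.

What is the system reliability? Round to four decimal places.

R(U1) = exp(−0.00144 × 200) = 0.749762
R(U2) = exp(−0.000527 × 200) = 0.899964
R(U3) = exp(−0.00157 × 200) = 0.730519
Series (U1 and U2): 0.749762 × 0.899964 = 0.674759
Parallel ([0.674759] and U3): 1 − (1 − 0.674759)(1 − 0.730519) = 0.9124

0.9124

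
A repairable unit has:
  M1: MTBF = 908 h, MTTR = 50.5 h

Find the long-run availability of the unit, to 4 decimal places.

A(M1) = MTBF/(MTBF+MTTR) = 908/(908+50.5) = 0.9473

0.9473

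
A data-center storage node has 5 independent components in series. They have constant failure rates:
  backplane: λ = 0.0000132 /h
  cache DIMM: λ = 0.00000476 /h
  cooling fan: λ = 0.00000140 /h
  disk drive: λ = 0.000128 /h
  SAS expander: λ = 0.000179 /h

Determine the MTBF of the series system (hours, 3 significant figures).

Series of exponential components: λ_sys = Σ λ_i
λ_sys = 0.0000132 + 0.00000476 + 0.00000140 + 0.000128 + 0.000179 = 3.2636e-04 /h
MTBF = 1 / λ_sys = 3060 h

3060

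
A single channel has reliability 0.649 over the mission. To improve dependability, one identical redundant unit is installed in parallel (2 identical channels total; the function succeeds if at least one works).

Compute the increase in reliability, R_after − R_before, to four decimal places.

R_before = 0.649
R_after = 1 − (1 − 0.649)^2 = 0.8768
ΔR = 0.8768 − 0.649 = 0.2278

0.2278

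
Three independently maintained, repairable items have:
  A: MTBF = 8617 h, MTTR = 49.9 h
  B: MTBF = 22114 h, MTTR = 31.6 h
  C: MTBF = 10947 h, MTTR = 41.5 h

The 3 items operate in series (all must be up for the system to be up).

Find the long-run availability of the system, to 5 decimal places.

0.98907

A(A) = MTBF/(MTBF+MTTR) = 8617/(8617+49.9) = 0.994242
A(B) = MTBF/(MTBF+MTTR) = 22114/(22114+31.6) = 0.998573
A(C) = MTBF/(MTBF+MTTR) = 10947/(10947+41.5) = 0.996223
Series availability: 0.994242 × 0.998573 × 0.996223 = 0.98907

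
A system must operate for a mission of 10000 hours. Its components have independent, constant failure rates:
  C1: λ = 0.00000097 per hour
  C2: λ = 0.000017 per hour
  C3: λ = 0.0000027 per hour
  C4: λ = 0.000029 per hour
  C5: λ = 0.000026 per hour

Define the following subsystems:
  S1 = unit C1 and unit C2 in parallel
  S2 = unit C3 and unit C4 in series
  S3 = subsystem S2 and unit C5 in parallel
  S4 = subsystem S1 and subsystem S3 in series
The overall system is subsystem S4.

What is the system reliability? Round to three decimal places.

R(C1) = exp(−0.00000097 × 10000) = 0.99035
R(C2) = exp(−0.000017 × 10000) = 0.84366
R(C3) = exp(−0.0000027 × 10000) = 0.97336
R(C4) = exp(−0.000029 × 10000) = 0.74826
R(C5) = exp(−0.000026 × 10000) = 0.77105
Parallel (C1 and C2): 1 − (1 − 0.99035)(1 − 0.84366) = 0.99849
Series (C3 and C4): 0.97336 × 0.74826 = 0.72833
Parallel ([0.72833] and C5): 1 − (1 − 0.72833)(1 − 0.77105) = 0.93780
Series ([0.99849] and [0.93780]): 0.99849 × 0.93780 = 0.936

0.936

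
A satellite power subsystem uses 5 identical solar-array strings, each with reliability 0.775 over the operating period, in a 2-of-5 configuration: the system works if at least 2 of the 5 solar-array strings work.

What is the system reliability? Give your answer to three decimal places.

0.989

R = Σ_{i=2}^{5} C(5,i) p^i (1−p)^{5−i} with p = 0.775
C(5,2)·0.775^2·0.225^3 = 0.06841
C(5,3)·0.775^3·0.225^2 = 0.23565
C(5,4)·0.775^4·0.225^1 = 0.40584
C(5,5)·0.775^5·0.225^0 = 0.27958
Sum = 0.989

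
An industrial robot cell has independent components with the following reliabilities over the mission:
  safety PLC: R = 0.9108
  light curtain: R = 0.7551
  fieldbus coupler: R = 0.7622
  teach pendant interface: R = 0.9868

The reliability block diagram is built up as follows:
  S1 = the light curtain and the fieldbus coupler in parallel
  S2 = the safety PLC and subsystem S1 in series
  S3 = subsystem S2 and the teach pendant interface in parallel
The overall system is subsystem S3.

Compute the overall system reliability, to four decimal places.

0.9981

Parallel (light curtain and fieldbus coupler): 1 − (1 − 0.755100)(1 − 0.762200) = 0.941763
Series (safety PLC and [0.941763]): 0.910800 × 0.941763 = 0.857758
Parallel ([0.857758] and teach pendant interface): 1 − (1 − 0.857758)(1 − 0.986800) = 0.9981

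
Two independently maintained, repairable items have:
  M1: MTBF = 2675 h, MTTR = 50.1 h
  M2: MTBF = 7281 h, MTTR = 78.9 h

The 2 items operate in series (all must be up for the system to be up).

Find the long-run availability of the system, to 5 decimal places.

A(M1) = MTBF/(MTBF+MTTR) = 2675/(2675+50.1) = 0.981615
A(M2) = MTBF/(MTBF+MTTR) = 7281/(7281+78.9) = 0.989280
Series availability: 0.981615 × 0.989280 = 0.97109

0.97109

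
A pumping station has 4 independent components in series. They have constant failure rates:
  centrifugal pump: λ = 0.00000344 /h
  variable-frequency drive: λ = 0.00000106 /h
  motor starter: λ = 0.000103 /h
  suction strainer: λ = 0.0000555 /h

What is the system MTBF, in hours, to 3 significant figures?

Series of exponential components: λ_sys = Σ λ_i
λ_sys = 0.00000344 + 0.00000106 + 0.000103 + 0.0000555 = 1.6300e-04 /h
MTBF = 1 / λ_sys = 6130 h

6130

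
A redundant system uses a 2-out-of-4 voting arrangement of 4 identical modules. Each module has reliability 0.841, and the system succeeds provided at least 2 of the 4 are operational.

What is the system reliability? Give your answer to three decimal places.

0.986

R = Σ_{i=2}^{4} C(4,i) p^i (1−p)^{4−i} with p = 0.841
C(4,2)·0.841^2·0.159^2 = 0.10728
C(4,3)·0.841^3·0.159^1 = 0.37831
C(4,4)·0.841^4·0.159^0 = 0.50025
Sum = 0.986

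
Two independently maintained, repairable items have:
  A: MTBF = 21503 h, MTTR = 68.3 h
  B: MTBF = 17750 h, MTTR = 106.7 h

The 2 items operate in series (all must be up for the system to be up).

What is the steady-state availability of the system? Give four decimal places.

A(A) = MTBF/(MTBF+MTTR) = 21503/(21503+68.3) = 0.996834
A(B) = MTBF/(MTBF+MTTR) = 17750/(17750+106.7) = 0.994025
Series availability: 0.996834 × 0.994025 = 0.9909

0.9909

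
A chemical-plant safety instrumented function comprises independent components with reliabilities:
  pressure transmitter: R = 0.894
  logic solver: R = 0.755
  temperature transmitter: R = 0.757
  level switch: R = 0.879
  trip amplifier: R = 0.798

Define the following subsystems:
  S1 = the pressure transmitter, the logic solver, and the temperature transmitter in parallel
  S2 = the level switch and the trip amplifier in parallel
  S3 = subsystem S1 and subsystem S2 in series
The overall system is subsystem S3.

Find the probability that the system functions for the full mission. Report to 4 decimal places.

0.9694

Parallel (pressure transmitter, logic solver, and temperature transmitter): 1 − (1 − 0.894000)(1 − 0.755000)(1 − 0.757000) = 0.993689
Parallel (level switch and trip amplifier): 1 − (1 − 0.879000)(1 − 0.798000) = 0.975558
Series ([0.993689] and [0.975558]): 0.993689 × 0.975558 = 0.9694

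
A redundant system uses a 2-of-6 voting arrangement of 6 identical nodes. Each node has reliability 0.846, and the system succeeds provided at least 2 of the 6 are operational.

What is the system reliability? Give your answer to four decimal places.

0.9995

R = Σ_{i=2}^{6} C(6,i) p^i (1−p)^{6−i} with p = 0.846
C(6,2)·0.846^2·0.154^4 = 0.006038
C(6,3)·0.846^3·0.154^3 = 0.044229
C(6,4)·0.846^4·0.154^2 = 0.182228
C(6,5)·0.846^5·0.154^1 = 0.400427
C(6,6)·0.846^6·0.154^0 = 0.366625
Sum = 0.9995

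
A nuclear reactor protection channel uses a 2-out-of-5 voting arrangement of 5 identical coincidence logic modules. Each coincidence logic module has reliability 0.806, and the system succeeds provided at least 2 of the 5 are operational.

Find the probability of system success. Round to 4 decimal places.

R = Σ_{i=2}^{5} C(5,i) p^i (1−p)^{5−i} with p = 0.806
C(5,2)·0.806^2·0.194^3 = 0.047432
C(5,3)·0.806^3·0.194^2 = 0.197065
C(5,4)·0.806^4·0.194^1 = 0.409366
C(5,5)·0.806^5·0.194^0 = 0.340154
Sum = 0.9940

0.9940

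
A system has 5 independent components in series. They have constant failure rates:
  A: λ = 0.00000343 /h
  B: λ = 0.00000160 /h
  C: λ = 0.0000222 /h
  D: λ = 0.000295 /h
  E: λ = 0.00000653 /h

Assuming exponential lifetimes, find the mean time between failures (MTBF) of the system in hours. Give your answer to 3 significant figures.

Series of exponential components: λ_sys = Σ λ_i
λ_sys = 0.00000343 + 0.00000160 + 0.0000222 + 0.000295 + 0.00000653 = 3.2876e-04 /h
MTBF = 1 / λ_sys = 3040 h

3040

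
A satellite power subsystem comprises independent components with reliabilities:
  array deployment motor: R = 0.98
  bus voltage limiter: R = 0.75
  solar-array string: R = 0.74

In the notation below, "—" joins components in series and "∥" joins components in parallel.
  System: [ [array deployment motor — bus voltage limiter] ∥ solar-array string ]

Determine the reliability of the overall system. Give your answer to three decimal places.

0.931

Series (array deployment motor and bus voltage limiter): 0.98000 × 0.75000 = 0.73500
Parallel ([0.73500] and solar-array string): 1 − (1 − 0.73500)(1 − 0.74000) = 0.931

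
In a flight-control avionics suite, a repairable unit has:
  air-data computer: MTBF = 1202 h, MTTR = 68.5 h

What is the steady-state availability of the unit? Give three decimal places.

0.946

A(air-data computer) = MTBF/(MTBF+MTTR) = 1202/(1202+68.5) = 0.946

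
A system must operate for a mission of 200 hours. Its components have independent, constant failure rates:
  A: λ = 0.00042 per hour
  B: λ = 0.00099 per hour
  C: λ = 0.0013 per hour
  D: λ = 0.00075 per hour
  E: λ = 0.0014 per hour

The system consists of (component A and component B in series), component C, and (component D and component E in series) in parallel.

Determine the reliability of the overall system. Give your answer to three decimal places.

R(A) = exp(−0.00042 × 200) = 0.91943
R(B) = exp(−0.00099 × 200) = 0.82037
R(C) = exp(−0.0013 × 200) = 0.77105
R(D) = exp(−0.00075 × 200) = 0.86071
R(E) = exp(−0.0014 × 200) = 0.75578
Series (A and B): 0.91943 × 0.82037 = 0.75427
Series (D and E): 0.86071 × 0.75578 = 0.65051
Parallel ([0.75427], C, and [0.65051]): 1 − (1 − 0.75427)(1 − 0.77105)(1 − 0.65051) = 0.980

0.980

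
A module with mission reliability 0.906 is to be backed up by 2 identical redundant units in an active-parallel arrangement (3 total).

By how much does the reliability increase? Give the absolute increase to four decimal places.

R_before = 0.906
R_after = 1 − (1 − 0.906)^3 = 0.9992
ΔR = 0.9992 − 0.906 = 0.0932

0.0932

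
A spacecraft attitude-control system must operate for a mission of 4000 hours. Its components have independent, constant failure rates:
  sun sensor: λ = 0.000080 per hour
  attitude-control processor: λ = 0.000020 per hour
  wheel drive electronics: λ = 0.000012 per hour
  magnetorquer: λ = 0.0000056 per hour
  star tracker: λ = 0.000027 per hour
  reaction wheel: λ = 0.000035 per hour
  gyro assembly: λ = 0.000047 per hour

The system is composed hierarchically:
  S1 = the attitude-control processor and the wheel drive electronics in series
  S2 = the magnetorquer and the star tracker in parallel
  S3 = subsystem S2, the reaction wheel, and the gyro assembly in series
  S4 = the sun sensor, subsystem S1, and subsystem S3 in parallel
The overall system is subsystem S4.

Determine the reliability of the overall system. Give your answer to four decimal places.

R(sun sensor) = exp(−0.000080 × 4000) = 0.726149
R(attitude-control processor) = exp(−0.000020 × 4000) = 0.923116
R(wheel drive electronics) = exp(−0.000012 × 4000) = 0.953134
R(magnetorquer) = exp(−0.0000056 × 4000) = 0.977849
R(star tracker) = exp(−0.000027 × 4000) = 0.897628
R(reaction wheel) = exp(−0.000035 × 4000) = 0.869358
R(gyro assembly) = exp(−0.000047 × 4000) = 0.828615
Series (attitude-control processor and wheel drive electronics): 0.923116 × 0.953134 = 0.879853
Parallel (magnetorquer and star tracker): 1 − (1 − 0.977849)(1 − 0.897628) = 0.997732
Series ([0.997732], reaction wheel, and gyro assembly): 0.997732 × 0.869358 × 0.828615 = 0.718729
Parallel (sun sensor, [0.879853], and [0.718729]): 1 − (1 − 0.726149)(1 − 0.879853)(1 − 0.718729) = 0.9907

0.9907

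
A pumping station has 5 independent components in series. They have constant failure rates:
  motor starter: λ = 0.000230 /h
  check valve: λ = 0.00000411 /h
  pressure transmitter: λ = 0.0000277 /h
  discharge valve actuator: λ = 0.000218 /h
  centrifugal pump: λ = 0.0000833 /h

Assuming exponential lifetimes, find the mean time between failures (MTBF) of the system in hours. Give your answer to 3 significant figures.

1780

Series of exponential components: λ_sys = Σ λ_i
λ_sys = 0.000230 + 0.00000411 + 0.0000277 + 0.000218 + 0.0000833 = 5.6311e-04 /h
MTBF = 1 / λ_sys = 1780 h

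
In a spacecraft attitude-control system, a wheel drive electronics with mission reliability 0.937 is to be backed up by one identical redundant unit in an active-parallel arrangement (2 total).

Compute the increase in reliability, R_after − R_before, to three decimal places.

0.059

R_before = 0.937
R_after = 1 − (1 − 0.937)^2 = 0.996
ΔR = 0.996 − 0.937 = 0.059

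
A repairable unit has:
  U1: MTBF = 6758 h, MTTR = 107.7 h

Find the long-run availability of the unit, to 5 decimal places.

0.98431

A(U1) = MTBF/(MTBF+MTTR) = 6758/(6758+107.7) = 0.98431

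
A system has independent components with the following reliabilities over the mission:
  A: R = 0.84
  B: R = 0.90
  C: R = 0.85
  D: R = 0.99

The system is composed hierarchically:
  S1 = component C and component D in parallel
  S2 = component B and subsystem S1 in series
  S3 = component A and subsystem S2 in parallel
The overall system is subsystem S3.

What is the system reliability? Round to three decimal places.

0.984

Parallel (C and D): 1 − (1 − 0.85000)(1 − 0.99000) = 0.99850
Series (B and [0.99850]): 0.90000 × 0.99850 = 0.89865
Parallel (A and [0.89865]): 1 − (1 − 0.84000)(1 − 0.89865) = 0.984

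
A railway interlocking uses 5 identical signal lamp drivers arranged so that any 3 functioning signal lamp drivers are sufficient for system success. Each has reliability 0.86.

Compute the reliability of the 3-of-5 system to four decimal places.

R = Σ_{i=3}^{5} C(5,i) p^i (1−p)^{5−i} with p = 0.86
C(5,3)·0.86^3·0.14^2 = 0.124667
C(5,4)·0.86^4·0.14^1 = 0.382906
C(5,5)·0.86^5·0.14^0 = 0.470427
Sum = 0.9780

0.9780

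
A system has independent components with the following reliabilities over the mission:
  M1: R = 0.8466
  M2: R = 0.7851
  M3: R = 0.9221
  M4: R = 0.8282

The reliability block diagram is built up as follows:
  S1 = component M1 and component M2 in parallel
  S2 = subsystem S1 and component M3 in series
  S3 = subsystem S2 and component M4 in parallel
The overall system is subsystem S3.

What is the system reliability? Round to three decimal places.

Parallel (M1 and M2): 1 − (1 − 0.84660)(1 − 0.78510) = 0.96703
Series ([0.96703] and M3): 0.96703 × 0.92210 = 0.89170
Parallel ([0.89170] and M4): 1 − (1 − 0.89170)(1 − 0.82820) = 0.981

0.981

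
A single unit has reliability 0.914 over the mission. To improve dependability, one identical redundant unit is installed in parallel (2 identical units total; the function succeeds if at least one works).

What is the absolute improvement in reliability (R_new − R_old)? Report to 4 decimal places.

0.0786

R_before = 0.914
R_after = 1 − (1 − 0.914)^2 = 0.9926
ΔR = 0.9926 − 0.914 = 0.0786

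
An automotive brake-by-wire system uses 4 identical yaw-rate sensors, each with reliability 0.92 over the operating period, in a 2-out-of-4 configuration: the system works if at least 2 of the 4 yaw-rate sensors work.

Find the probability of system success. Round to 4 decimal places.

R = Σ_{i=2}^{4} C(4,i) p^i (1−p)^{4−i} with p = 0.92
C(4,2)·0.92^2·0.08^2 = 0.032502
C(4,3)·0.92^3·0.08^1 = 0.249180
C(4,4)·0.92^4·0.08^0 = 0.716393
Sum = 0.9981

0.9981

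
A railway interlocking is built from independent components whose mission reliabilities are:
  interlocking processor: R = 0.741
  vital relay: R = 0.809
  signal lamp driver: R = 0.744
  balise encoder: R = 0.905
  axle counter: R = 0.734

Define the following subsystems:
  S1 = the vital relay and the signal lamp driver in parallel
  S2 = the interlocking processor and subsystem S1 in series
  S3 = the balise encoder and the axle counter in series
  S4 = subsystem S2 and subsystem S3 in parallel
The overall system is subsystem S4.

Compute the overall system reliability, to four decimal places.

0.9009

Parallel (vital relay and signal lamp driver): 1 − (1 − 0.809000)(1 − 0.744000) = 0.951104
Series (interlocking processor and [0.951104]): 0.741000 × 0.951104 = 0.704768
Series (balise encoder and axle counter): 0.905000 × 0.734000 = 0.664270
Parallel ([0.704768] and [0.664270]): 1 − (1 − 0.704768)(1 − 0.664270) = 0.9009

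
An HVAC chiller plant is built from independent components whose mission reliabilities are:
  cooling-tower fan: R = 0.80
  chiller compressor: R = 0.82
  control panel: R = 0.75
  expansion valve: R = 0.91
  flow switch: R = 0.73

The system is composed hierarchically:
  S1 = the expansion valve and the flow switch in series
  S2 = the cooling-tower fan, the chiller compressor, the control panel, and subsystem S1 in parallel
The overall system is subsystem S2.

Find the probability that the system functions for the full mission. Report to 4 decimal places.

0.9970

Series (expansion valve and flow switch): 0.910000 × 0.730000 = 0.664300
Parallel (cooling-tower fan, chiller compressor, control panel, and [0.664300]): 1 − (1 − 0.800000)(1 − 0.820000)(1 − 0.750000)(1 − 0.664300) = 0.9970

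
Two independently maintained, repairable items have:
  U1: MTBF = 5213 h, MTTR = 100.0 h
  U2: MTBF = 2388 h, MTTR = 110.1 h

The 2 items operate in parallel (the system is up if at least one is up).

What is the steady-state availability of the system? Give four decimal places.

0.9992

A(U1) = MTBF/(MTBF+MTTR) = 5213/(5213+100.0) = 0.981178
A(U2) = MTBF/(MTBF+MTTR) = 2388/(2388+110.1) = 0.955927
Parallel availability: 1 − (1 − 0.981178)(1 − 0.955927) = 0.9992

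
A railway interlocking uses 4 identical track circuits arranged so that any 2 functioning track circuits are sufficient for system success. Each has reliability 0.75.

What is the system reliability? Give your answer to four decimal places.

R = Σ_{i=2}^{4} C(4,i) p^i (1−p)^{4−i} with p = 0.75
C(4,2)·0.75^2·0.25^2 = 0.210938
C(4,3)·0.75^3·0.25^1 = 0.421875
C(4,4)·0.75^4·0.25^0 = 0.316406
Sum = 0.9492

0.9492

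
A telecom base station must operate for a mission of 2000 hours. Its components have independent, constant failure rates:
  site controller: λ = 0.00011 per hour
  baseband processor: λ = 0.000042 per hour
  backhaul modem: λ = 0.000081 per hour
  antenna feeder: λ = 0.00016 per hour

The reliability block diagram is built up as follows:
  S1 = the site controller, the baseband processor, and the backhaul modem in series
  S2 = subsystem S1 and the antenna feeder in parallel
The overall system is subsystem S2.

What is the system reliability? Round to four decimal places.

R(site controller) = exp(−0.00011 × 2000) = 0.802519
R(baseband processor) = exp(−0.000042 × 2000) = 0.919431
R(backhaul modem) = exp(−0.000081 × 2000) = 0.850441
R(antenna feeder) = exp(−0.00016 × 2000) = 0.726149
Series (site controller, baseband processor, and backhaul modem): 0.802519 × 0.919431 × 0.850441 = 0.627507
Parallel ([0.627507] and antenna feeder): 1 − (1 − 0.627507)(1 − 0.726149) = 0.8980

0.8980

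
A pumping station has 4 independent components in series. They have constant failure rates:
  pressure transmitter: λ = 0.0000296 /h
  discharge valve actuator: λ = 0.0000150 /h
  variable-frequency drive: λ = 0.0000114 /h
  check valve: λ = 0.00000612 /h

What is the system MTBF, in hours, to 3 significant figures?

16100

Series of exponential components: λ_sys = Σ λ_i
λ_sys = 0.0000296 + 0.0000150 + 0.0000114 + 0.00000612 = 6.2120e-05 /h
MTBF = 1 / λ_sys = 16100 h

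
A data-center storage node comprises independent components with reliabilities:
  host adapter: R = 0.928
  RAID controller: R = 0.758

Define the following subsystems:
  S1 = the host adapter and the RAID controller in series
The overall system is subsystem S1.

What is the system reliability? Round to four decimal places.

0.7034

Series (host adapter and RAID controller): 0.928000 × 0.758000 = 0.7034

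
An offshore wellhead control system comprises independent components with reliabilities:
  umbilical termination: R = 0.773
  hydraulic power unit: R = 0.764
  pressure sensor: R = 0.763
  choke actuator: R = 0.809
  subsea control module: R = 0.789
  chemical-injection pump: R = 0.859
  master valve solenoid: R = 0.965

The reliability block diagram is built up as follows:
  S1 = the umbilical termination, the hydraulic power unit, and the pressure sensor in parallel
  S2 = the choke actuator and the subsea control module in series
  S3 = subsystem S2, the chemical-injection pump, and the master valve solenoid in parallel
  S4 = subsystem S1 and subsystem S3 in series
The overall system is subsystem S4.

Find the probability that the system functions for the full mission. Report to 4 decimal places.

Parallel (umbilical termination, hydraulic power unit, and pressure sensor): 1 − (1 − 0.773000)(1 − 0.764000)(1 − 0.763000) = 0.987303
Series (choke actuator and subsea control module): 0.809000 × 0.789000 = 0.638301
Parallel ([0.638301], chemical-injection pump, and master valve solenoid): 1 − (1 − 0.638301)(1 − 0.859000)(1 − 0.965000) = 0.998215
Series ([0.987303] and [0.998215]): 0.987303 × 0.998215 = 0.9855

0.9855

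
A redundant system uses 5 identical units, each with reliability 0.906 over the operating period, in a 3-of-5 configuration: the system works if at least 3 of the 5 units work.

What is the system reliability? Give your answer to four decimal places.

0.9928

R = Σ_{i=3}^{5} C(5,i) p^i (1−p)^{5−i} with p = 0.906
C(5,3)·0.906^3·0.094^2 = 0.065711
C(5,4)·0.906^4·0.094^1 = 0.316673
C(5,5)·0.906^5·0.094^0 = 0.610437
Sum = 0.9928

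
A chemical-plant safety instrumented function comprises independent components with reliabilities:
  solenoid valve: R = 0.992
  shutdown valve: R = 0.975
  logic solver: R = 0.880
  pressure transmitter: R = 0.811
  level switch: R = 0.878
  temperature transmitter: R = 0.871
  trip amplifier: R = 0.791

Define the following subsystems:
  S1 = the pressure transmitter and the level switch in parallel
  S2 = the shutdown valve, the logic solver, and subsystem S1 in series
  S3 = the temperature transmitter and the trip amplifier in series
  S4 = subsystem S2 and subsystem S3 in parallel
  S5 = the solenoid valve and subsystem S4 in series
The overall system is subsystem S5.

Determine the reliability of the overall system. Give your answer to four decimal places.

Parallel (pressure transmitter and level switch): 1 − (1 − 0.811000)(1 − 0.878000) = 0.976942
Series (shutdown valve, logic solver, and [0.976942]): 0.975000 × 0.880000 × 0.976942 = 0.838216
Series (temperature transmitter and trip amplifier): 0.871000 × 0.791000 = 0.688961
Parallel ([0.838216] and [0.688961]): 1 − (1 − 0.838216)(1 − 0.688961) = 0.949679
Series (solenoid valve and [0.949679]): 0.992000 × 0.949679 = 0.9421

0.9421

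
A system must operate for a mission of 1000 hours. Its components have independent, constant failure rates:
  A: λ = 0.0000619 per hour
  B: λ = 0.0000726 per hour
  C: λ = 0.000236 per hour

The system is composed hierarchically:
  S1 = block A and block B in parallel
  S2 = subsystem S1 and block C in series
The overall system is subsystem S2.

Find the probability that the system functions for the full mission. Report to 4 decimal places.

0.7865

R(A) = exp(−0.0000619 × 1000) = 0.939977
R(B) = exp(−0.0000726 × 1000) = 0.929973
R(C) = exp(−0.000236 × 1000) = 0.789781
Parallel (A and B): 1 − (1 − 0.939977)(1 − 0.929973) = 0.995797
Series ([0.995797] and C): 0.995797 × 0.789781 = 0.7865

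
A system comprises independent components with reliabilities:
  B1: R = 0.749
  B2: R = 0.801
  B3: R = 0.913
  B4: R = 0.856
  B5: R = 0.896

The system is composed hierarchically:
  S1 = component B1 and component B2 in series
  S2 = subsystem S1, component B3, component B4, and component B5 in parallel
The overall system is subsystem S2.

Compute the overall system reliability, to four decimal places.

0.9995

Series (B1 and B2): 0.749000 × 0.801000 = 0.599949
Parallel ([0.599949], B3, B4, and B5): 1 − (1 − 0.599949)(1 − 0.913000)(1 − 0.856000)(1 − 0.896000) = 0.9995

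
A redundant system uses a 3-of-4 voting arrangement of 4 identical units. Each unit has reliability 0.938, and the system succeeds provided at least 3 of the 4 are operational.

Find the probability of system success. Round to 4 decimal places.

R = Σ_{i=3}^{4} C(4,i) p^i (1−p)^{4−i} with p = 0.938
C(4,3)·0.938^3·0.062^1 = 0.204673
C(4,4)·0.938^4·0.062^0 = 0.774125
Sum = 0.9788

0.9788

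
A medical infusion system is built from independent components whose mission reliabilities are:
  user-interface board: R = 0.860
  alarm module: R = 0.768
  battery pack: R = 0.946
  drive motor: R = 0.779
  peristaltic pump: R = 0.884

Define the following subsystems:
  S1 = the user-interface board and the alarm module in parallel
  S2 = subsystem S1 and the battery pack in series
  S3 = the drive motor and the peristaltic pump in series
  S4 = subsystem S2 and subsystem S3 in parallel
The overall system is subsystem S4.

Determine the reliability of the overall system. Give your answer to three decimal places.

Parallel (user-interface board and alarm module): 1 − (1 − 0.86000)(1 − 0.76800) = 0.96752
Series ([0.96752] and battery pack): 0.96752 × 0.94600 = 0.91527
Series (drive motor and peristaltic pump): 0.77900 × 0.88400 = 0.68864
Parallel ([0.91527] and [0.68864]): 1 − (1 − 0.91527)(1 − 0.68864) = 0.974

0.974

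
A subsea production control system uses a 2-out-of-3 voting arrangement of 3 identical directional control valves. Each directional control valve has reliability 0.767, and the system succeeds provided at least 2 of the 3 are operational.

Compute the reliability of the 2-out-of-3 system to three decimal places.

0.862

R = Σ_{i=2}^{3} C(3,i) p^i (1−p)^{3−i} with p = 0.767
C(3,2)·0.767^2·0.233^1 = 0.41121
C(3,3)·0.767^3·0.233^0 = 0.45122
Sum = 0.862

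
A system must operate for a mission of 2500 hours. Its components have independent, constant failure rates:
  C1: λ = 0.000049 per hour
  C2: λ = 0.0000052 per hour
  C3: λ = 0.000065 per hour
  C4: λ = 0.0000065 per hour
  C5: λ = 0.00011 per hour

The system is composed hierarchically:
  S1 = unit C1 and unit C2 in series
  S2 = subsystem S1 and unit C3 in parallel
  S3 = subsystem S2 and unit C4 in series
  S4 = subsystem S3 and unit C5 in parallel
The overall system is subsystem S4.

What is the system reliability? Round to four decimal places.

0.9916

R(C1) = exp(−0.000049 × 2500) = 0.884706
R(C2) = exp(−0.0000052 × 2500) = 0.987084
R(C3) = exp(−0.000065 × 2500) = 0.850016
R(C4) = exp(−0.0000065 × 2500) = 0.983881
R(C5) = exp(−0.00011 × 2500) = 0.759572
Series (C1 and C2): 0.884706 × 0.987084 = 0.873279
Parallel ([0.873279] and C3): 1 − (1 − 0.873279)(1 − 0.850016) = 0.980994
Series ([0.980994] and C4): 0.980994 × 0.983881 = 0.965181
Parallel ([0.965181] and C5): 1 − (1 − 0.965181)(1 − 0.759572) = 0.9916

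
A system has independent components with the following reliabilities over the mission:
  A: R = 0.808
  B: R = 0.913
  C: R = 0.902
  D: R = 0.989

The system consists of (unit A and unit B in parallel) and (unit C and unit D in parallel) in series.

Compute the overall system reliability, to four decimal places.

0.9822

Parallel (A and B): 1 − (1 − 0.808000)(1 − 0.913000) = 0.983296
Parallel (C and D): 1 − (1 − 0.902000)(1 − 0.989000) = 0.998922
Series ([0.983296] and [0.998922]): 0.983296 × 0.998922 = 0.9822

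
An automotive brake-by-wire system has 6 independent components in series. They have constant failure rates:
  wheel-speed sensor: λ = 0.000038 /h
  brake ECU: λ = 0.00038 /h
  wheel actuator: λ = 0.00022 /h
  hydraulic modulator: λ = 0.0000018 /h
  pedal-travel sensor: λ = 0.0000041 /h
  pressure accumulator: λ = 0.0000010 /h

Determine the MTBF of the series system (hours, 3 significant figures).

1550

Series of exponential components: λ_sys = Σ λ_i
λ_sys = 0.000038 + 0.00038 + 0.00022 + 0.0000018 + 0.0000041 + 0.0000010 = 6.4490e-04 /h
MTBF = 1 / λ_sys = 1550 h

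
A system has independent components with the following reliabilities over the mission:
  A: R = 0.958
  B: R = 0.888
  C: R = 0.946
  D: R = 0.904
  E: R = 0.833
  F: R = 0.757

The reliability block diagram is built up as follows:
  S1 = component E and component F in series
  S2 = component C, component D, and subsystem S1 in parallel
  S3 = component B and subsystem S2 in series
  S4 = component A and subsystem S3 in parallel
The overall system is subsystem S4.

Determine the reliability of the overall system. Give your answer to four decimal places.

0.9952

Series (E and F): 0.833000 × 0.757000 = 0.630581
Parallel (C, D, and [0.630581]): 1 − (1 − 0.946000)(1 − 0.904000)(1 − 0.630581) = 0.998085
Series (B and [0.998085]): 0.888000 × 0.998085 = 0.886299
Parallel (A and [0.886299]): 1 − (1 − 0.958000)(1 − 0.886299) = 0.9952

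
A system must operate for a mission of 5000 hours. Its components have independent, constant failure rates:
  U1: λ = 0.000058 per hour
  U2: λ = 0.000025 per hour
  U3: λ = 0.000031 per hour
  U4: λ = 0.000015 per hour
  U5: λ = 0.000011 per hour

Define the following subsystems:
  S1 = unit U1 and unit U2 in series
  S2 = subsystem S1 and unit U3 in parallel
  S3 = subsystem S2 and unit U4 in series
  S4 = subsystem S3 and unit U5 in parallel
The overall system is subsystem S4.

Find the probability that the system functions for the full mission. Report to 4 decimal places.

R(U1) = exp(−0.000058 × 5000) = 0.748264
R(U2) = exp(−0.000025 × 5000) = 0.882497
R(U3) = exp(−0.000031 × 5000) = 0.856415
R(U4) = exp(−0.000015 × 5000) = 0.927743
R(U5) = exp(−0.000011 × 5000) = 0.946485
Series (U1 and U2): 0.748264 × 0.882497 = 0.660341
Parallel ([0.660341] and U3): 1 − (1 − 0.660341)(1 − 0.856415) = 0.951230
Series ([0.951230] and U4): 0.951230 × 0.927743 = 0.882497
Parallel ([0.882497] and U5): 1 − (1 − 0.882497)(1 − 0.946485) = 0.9937

0.9937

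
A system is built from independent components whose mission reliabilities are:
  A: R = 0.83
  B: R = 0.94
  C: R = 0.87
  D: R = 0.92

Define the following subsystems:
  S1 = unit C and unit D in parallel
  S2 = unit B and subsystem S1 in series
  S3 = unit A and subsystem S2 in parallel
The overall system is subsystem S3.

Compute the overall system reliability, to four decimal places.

Parallel (C and D): 1 − (1 − 0.870000)(1 − 0.920000) = 0.989600
Series (B and [0.989600]): 0.940000 × 0.989600 = 0.930224
Parallel (A and [0.930224]): 1 − (1 − 0.830000)(1 − 0.930224) = 0.9881

0.9881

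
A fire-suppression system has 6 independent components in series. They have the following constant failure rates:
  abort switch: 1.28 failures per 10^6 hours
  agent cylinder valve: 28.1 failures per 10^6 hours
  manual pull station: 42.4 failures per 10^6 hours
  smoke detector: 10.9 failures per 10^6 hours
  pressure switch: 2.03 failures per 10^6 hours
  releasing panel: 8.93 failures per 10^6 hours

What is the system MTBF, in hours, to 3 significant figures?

Series of exponential components: λ_sys = Σ λ_i
λ_sys = 0.00000128 + 0.0000281 + 0.0000424 + 0.0000109 + 0.00000203 + 0.00000893 = 9.3640e-05 /h
MTBF = 1 / λ_sys = 10700 h

10700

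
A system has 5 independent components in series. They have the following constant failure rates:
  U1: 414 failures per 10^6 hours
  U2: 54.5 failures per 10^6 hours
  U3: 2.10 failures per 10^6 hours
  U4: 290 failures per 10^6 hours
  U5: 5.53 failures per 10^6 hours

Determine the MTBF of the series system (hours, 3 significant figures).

Series of exponential components: λ_sys = Σ λ_i
λ_sys = 0.000414 + 0.0000545 + 0.00000210 + 0.000290 + 0.00000553 = 7.6613e-04 /h
MTBF = 1 / λ_sys = 1310 h

1310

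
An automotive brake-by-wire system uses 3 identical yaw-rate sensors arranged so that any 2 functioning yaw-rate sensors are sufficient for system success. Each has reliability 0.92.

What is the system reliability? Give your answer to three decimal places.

R = Σ_{i=2}^{3} C(3,i) p^i (1−p)^{3−i} with p = 0.92
C(3,2)·0.92^2·0.08^1 = 0.20314
C(3,3)·0.92^3·0.08^0 = 0.77869
Sum = 0.982

0.982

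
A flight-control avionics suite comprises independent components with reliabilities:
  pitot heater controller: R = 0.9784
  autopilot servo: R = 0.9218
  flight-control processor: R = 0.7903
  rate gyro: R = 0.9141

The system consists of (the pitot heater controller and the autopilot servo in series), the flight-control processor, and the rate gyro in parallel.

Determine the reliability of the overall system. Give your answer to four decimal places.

0.9982

Series (pitot heater controller and autopilot servo): 0.978400 × 0.921800 = 0.901889
Parallel ([0.901889], flight-control processor, and rate gyro): 1 − (1 − 0.901889)(1 − 0.790300)(1 − 0.914100) = 0.9982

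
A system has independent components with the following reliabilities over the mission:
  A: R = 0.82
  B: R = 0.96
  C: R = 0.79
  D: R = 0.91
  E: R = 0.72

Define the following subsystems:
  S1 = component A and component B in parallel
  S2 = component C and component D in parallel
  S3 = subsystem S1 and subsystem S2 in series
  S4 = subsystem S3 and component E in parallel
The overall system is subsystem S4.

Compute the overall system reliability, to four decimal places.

0.9927

Parallel (A and B): 1 − (1 − 0.820000)(1 − 0.960000) = 0.992800
Parallel (C and D): 1 − (1 − 0.790000)(1 − 0.910000) = 0.981100
Series ([0.992800] and [0.981100]): 0.992800 × 0.981100 = 0.974036
Parallel ([0.974036] and E): 1 − (1 − 0.974036)(1 − 0.720000) = 0.9927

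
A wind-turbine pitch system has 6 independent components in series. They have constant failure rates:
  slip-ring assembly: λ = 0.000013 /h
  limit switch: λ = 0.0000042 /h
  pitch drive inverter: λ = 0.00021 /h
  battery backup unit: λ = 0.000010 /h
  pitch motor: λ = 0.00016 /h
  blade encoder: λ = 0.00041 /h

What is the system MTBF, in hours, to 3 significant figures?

Series of exponential components: λ_sys = Σ λ_i
λ_sys = 0.000013 + 0.0000042 + 0.00021 + 0.000010 + 0.00016 + 0.00041 = 8.0720e-04 /h
MTBF = 1 / λ_sys = 1240 h

1240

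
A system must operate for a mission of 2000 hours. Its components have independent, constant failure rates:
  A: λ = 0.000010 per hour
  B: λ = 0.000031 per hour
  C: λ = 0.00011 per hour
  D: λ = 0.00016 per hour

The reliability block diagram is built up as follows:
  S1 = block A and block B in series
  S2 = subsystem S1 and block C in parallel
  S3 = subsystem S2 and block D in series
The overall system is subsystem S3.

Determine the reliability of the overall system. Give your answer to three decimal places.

R(A) = exp(−0.000010 × 2000) = 0.98020
R(B) = exp(−0.000031 × 2000) = 0.93988
R(C) = exp(−0.00011 × 2000) = 0.80252
R(D) = exp(−0.00016 × 2000) = 0.72615
Series (A and B): 0.98020 × 0.93988 = 0.92127
Parallel ([0.92127] and C): 1 − (1 − 0.92127)(1 − 0.80252) = 0.98445
Series ([0.98445] and D): 0.98445 × 0.72615 = 0.715

0.715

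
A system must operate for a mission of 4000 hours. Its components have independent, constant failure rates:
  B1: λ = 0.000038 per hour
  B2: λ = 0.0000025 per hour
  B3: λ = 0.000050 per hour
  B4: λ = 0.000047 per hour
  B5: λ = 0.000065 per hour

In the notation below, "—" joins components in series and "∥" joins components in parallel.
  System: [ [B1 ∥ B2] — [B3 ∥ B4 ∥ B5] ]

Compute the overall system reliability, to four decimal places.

R(B1) = exp(−0.000038 × 4000) = 0.858988
R(B2) = exp(−0.0000025 × 4000) = 0.990050
R(B3) = exp(−0.000050 × 4000) = 0.818731
R(B4) = exp(−0.000047 × 4000) = 0.828615
R(B5) = exp(−0.000065 × 4000) = 0.771052
Parallel (B1 and B2): 1 − (1 − 0.858988)(1 − 0.990050) = 0.998597
Parallel (B3, B4, and B5): 1 − (1 − 0.818731)(1 − 0.828615)(1 − 0.771052) = 0.992887
Series ([0.998597] and [0.992887]): 0.998597 × 0.992887 = 0.9915

0.9915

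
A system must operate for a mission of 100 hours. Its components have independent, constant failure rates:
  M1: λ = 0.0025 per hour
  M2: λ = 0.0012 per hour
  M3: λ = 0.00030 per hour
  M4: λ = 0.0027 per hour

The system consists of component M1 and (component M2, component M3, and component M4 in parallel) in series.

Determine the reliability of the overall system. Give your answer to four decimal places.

R(M1) = exp(−0.0025 × 100) = 0.778801
R(M2) = exp(−0.0012 × 100) = 0.886920
R(M3) = exp(−0.00030 × 100) = 0.970446
R(M4) = exp(−0.0027 × 100) = 0.763379
Parallel (M2, M3, and M4): 1 − (1 − 0.886920)(1 − 0.970446)(1 − 0.763379) = 0.999209
Series (M1 and [0.999209]): 0.778801 × 0.999209 = 0.7782

0.7782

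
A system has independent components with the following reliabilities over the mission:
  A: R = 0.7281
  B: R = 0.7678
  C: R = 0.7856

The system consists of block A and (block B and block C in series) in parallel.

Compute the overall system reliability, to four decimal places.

0.8921

Series (B and C): 0.767800 × 0.785600 = 0.603184
Parallel (A and [0.603184]): 1 − (1 − 0.728100)(1 − 0.603184) = 0.8921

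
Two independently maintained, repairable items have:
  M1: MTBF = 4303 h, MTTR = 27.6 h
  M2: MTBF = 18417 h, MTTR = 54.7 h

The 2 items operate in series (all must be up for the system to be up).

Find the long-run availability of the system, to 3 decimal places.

0.991

A(M1) = MTBF/(MTBF+MTTR) = 4303/(4303+27.6) = 0.993627
A(M2) = MTBF/(MTBF+MTTR) = 18417/(18417+54.7) = 0.997039
Series availability: 0.993627 × 0.997039 = 0.991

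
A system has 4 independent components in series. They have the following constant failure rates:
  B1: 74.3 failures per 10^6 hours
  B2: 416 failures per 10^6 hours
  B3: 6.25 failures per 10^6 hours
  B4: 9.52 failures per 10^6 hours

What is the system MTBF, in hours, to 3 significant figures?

Series of exponential components: λ_sys = Σ λ_i
λ_sys = 0.0000743 + 0.000416 + 0.00000625 + 0.00000952 = 5.0607e-04 /h
MTBF = 1 / λ_sys = 1980 h

1980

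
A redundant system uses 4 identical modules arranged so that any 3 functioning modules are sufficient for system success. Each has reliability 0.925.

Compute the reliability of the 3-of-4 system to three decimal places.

R = Σ_{i=3}^{4} C(4,i) p^i (1−p)^{4−i} with p = 0.925
C(4,3)·0.925^3·0.075^1 = 0.23744
C(4,4)·0.925^4·0.075^0 = 0.73209
Sum = 0.970

0.970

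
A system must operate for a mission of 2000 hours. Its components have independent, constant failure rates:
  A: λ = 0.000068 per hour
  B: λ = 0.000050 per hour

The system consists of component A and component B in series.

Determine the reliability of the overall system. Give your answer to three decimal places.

R(A) = exp(−0.000068 × 2000) = 0.87284
R(B) = exp(−0.000050 × 2000) = 0.90484
Series (A and B): 0.87284 × 0.90484 = 0.790

0.790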